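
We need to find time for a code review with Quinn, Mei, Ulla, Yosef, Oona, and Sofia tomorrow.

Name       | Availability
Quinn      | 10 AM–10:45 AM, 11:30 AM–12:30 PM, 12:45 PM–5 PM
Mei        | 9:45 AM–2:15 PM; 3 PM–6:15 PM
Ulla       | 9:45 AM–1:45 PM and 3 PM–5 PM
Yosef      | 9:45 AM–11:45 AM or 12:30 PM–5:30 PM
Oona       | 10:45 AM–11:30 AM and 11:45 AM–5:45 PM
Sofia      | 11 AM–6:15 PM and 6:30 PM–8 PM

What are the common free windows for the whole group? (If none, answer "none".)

Quinn ∩ Mei: 10:00-10:45, 11:30-12:30, 12:45-14:15, 15:00-17:00.
Quinn ∩ Mei ∩ Ulla: 10:00-10:45, 11:30-12:30, 12:45-13:45, 15:00-17:00.
Quinn ∩ Mei ∩ Ulla ∩ Yosef: 10:00-10:45, 11:30-11:45, 12:45-13:45, 15:00-17:00.
Quinn ∩ Mei ∩ Ulla ∩ Yosef ∩ Oona: 12:45-13:45, 15:00-17:00.
Quinn ∩ Mei ∩ Ulla ∩ Yosef ∩ Oona ∩ Sofia: 12:45-13:45, 15:00-17:00.
So the common availability across everyone is 12:45-13:45, 15:00-17:00.

12:45-13:45, 15:00-17:00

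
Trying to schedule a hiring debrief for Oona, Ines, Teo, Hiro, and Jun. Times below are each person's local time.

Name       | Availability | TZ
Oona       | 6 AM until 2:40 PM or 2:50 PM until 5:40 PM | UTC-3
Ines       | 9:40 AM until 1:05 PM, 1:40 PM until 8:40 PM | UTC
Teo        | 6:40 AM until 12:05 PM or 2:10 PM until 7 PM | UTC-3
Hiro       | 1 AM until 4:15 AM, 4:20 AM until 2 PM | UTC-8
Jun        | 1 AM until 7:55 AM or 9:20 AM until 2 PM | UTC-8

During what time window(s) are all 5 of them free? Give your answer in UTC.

Oona in UTC: 09:00-17:40, 17:50-20:40 (add 3h to convert from UTC-3).
Ines in UTC: 09:40-13:05, 13:40-20:40.
Teo in UTC: 09:40-15:05, 17:10-22:00 (add 3h to convert from UTC-3).
Hiro in UTC: 09:00-12:15, 12:20-22:00 (add 8h to convert from UTC-8).
Jun in UTC: 09:00-15:55, 17:20-22:00 (add 8h to convert from UTC-8).
Oona ∩ Ines: 09:40-13:05, 13:40-17:40, 17:50-20:40.
Oona ∩ Ines ∩ Teo: 09:40-13:05, 13:40-15:05, 17:10-17:40, 17:50-20:40.
Oona ∩ Ines ∩ Teo ∩ Hiro: 09:40-12:15, 12:20-13:05, 13:40-15:05, 17:10-17:40, 17:50-20:40.
Oona ∩ Ines ∩ Teo ∩ Hiro ∩ Jun: 09:40-12:15, 12:20-13:05, 13:40-15:05, 17:20-17:40, 17:50-20:40.
So the common availability across everyone is 09:40-12:15, 12:20-13:05, 13:40-15:05, 17:20-17:40, 17:50-20:40.

09:40-12:15, 12:20-13:05, 13:40-15:05, 17:20-17:40, 17:50-20:40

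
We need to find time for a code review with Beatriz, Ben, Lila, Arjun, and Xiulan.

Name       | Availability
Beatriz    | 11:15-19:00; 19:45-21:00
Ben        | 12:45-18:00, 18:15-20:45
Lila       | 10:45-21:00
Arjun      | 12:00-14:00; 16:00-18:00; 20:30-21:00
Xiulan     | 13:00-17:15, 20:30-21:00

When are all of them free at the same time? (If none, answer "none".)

Beatriz ∩ Ben: 12:45-18:00, 18:15-19:00, 19:45-20:45.
Beatriz ∩ Ben ∩ Lila: 12:45-18:00, 18:15-19:00, 19:45-20:45.
Beatriz ∩ Ben ∩ Lila ∩ Arjun: 12:45-14:00, 16:00-18:00, 20:30-20:45.
Beatriz ∩ Ben ∩ Lila ∩ Arjun ∩ Xiulan: 13:00-14:00, 16:00-17:15, 20:30-20:45.
So the common availability across everyone is 13:00-14:00, 16:00-17:15, 20:30-20:45.

13:00-14:00, 16:00-17:15, 20:30-20:45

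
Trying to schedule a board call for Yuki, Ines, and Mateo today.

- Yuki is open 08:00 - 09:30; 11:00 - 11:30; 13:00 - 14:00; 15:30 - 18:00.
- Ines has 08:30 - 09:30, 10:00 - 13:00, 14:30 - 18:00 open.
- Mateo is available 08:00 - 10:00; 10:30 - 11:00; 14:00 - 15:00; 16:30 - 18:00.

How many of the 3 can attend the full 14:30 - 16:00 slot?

Ines can make the full 14:30-16:00 slot — that's 1.

1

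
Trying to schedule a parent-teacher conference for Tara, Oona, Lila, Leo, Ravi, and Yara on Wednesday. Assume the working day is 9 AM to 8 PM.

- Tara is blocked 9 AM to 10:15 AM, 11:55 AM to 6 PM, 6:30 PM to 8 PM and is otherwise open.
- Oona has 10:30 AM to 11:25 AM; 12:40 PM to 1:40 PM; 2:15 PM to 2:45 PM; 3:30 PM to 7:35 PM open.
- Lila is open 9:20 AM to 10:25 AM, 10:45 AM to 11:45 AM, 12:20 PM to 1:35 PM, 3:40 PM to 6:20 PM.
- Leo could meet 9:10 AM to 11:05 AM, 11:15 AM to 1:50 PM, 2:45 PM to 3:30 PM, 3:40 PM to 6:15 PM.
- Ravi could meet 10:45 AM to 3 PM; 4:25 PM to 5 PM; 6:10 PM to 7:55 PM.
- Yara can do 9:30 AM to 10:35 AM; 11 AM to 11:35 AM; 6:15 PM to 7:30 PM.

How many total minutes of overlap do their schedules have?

Tara free: 10:15-11:55, 18:00-18:30 (invert busy blocks within the working day).
Oona free: 10:30-11:25, 12:40-13:40, 14:15-14:45, 15:30-19:35.
Lila free: 09:20-10:25, 10:45-11:45, 12:20-13:35, 15:40-18:20.
Leo free: 09:10-11:05, 11:15-13:50, 14:45-15:30, 15:40-18:15.
Ravi free: 10:45-15:00, 16:25-17:00, 18:10-19:55.
Yara free: 09:30-10:35, 11:00-11:35, 18:15-19:30.
Tara ∩ Oona: 10:30-11:25, 18:00-18:30.
Tara ∩ Oona ∩ Lila: 10:45-11:25, 18:00-18:20.
Tara ∩ Oona ∩ Lila ∩ Leo: 10:45-11:05, 11:15-11:25, 18:00-18:15.
Tara ∩ Oona ∩ Lila ∩ Leo ∩ Ravi: 10:45-11:05, 11:15-11:25, 18:10-18:15.
Tara ∩ Oona ∩ Lila ∩ Leo ∩ Ravi ∩ Yara: 11:00-11:05, 11:15-11:25.
So the common availability across everyone is 11:00-11:05, 11:15-11:25.
Summing the common windows: 5 + 10 = 15 minutes.

15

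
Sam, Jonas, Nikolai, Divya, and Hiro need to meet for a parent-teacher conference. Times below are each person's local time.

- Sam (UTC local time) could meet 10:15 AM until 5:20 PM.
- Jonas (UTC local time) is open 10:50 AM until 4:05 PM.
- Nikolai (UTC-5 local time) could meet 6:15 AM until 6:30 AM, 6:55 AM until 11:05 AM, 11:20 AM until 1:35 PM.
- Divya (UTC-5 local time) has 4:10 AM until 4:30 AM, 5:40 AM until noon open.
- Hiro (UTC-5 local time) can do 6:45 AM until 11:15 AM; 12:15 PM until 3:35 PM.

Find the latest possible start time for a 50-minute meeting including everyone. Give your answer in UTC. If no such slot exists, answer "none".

15:15

Sam in UTC: 10:15-17:20.
Jonas in UTC: 10:50-16:05.
Nikolai in UTC: 11:15-11:30, 11:55-16:05, 16:20-18:35 (add 5h to convert from UTC-5).
Divya in UTC: 09:10-09:30, 10:40-17:00 (add 5h to convert from UTC-5).
Hiro in UTC: 11:45-16:15, 17:15-20:35 (add 5h to convert from UTC-5).
Sam ∩ Jonas: 10:50-16:05.
Sam ∩ Jonas ∩ Nikolai: 11:15-11:30, 11:55-16:05.
Sam ∩ Jonas ∩ Nikolai ∩ Divya: 11:15-11:30, 11:55-16:05.
Sam ∩ Jonas ∩ Nikolai ∩ Divya ∩ Hiro: 11:55-16:05.
So the common availability across everyone is 11:55-16:05.
The last common window of at least 50 minutes is 11:55-16:05; a 50-minute meeting can start as late as 15:15 and still end by 16:05.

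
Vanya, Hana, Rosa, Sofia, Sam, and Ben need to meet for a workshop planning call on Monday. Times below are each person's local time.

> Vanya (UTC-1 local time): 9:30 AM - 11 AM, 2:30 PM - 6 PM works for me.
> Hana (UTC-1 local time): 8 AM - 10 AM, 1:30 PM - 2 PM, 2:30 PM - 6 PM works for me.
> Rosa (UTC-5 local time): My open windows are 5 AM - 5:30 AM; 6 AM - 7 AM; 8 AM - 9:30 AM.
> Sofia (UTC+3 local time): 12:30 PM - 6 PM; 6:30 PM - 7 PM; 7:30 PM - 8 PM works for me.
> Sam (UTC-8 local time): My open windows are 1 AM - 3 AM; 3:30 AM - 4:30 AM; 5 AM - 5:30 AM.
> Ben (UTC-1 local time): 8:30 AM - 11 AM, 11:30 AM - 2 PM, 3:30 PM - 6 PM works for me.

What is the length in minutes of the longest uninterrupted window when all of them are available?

Vanya in UTC: 10:30-12:00, 15:30-19:00 (add 1h to convert from UTC-1).
Hana in UTC: 09:00-11:00, 14:30-15:00, 15:30-19:00 (add 1h to convert from UTC-1).
Rosa in UTC: 10:00-10:30, 11:00-12:00, 13:00-14:30 (add 5h to convert from UTC-5).
Sofia in UTC: 09:30-15:00, 15:30-16:00, 16:30-17:00 (subtract 3h to convert from UTC+3).
Sam in UTC: 09:00-11:00, 11:30-12:30, 13:00-13:30 (add 8h to convert from UTC-8).
Ben in UTC: 09:30-12:00, 12:30-15:00, 16:30-19:00 (add 1h to convert from UTC-1).
Vanya ∩ Hana: 10:30-11:00, 15:30-19:00.
Vanya ∩ Hana ∩ Rosa: ∅.
Vanya ∩ Hana ∩ Rosa ∩ Sofia: ∅.
Vanya ∩ Hana ∩ Rosa ∩ Sofia ∩ Sam: ∅.
Vanya ∩ Hana ∩ Rosa ∩ Sofia ∩ Sam ∩ Ben: ∅.
There is no time when everyone is free.
No common window exists, so the longest block is 0 minutes.

0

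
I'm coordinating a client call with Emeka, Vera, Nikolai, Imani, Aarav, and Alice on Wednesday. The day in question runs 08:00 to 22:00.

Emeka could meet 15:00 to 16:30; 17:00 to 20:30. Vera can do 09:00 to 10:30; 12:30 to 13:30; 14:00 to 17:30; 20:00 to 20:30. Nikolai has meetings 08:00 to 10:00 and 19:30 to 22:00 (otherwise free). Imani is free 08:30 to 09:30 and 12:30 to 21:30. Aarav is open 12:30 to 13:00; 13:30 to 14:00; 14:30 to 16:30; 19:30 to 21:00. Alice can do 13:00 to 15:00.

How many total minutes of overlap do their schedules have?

Emeka free: 15:00-16:30, 17:00-20:30.
Vera free: 09:00-10:30, 12:30-13:30, 14:00-17:30, 20:00-20:30.
Nikolai free: 10:00-19:30 (invert busy blocks within the working day).
Imani free: 08:30-09:30, 12:30-21:30.
Aarav free: 12:30-13:00, 13:30-14:00, 14:30-16:30, 19:30-21:00.
Alice free: 13:00-15:00.
Emeka ∩ Vera: 15:00-16:30, 17:00-17:30, 20:00-20:30.
Emeka ∩ Vera ∩ Nikolai: 15:00-16:30, 17:00-17:30.
Emeka ∩ Vera ∩ Nikolai ∩ Imani: 15:00-16:30, 17:00-17:30.
Emeka ∩ Vera ∩ Nikolai ∩ Imani ∩ Aarav: 15:00-16:30.
Emeka ∩ Vera ∩ Nikolai ∩ Imani ∩ Aarav ∩ Alice: ∅.
There is no time when everyone is free.
There is no common window, so the total is 0 minutes.

0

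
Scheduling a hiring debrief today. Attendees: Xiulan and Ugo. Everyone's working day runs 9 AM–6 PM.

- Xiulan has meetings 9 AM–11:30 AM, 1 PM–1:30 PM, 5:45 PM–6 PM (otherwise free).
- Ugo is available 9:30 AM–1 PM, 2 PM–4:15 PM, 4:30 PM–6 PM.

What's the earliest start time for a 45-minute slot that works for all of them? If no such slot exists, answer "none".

11:30

Xiulan free: 11:30-13:00, 13:30-17:45 (invert busy blocks within the working day).
Ugo free: 09:30-13:00, 14:00-16:15, 16:30-18:00.
Xiulan ∩ Ugo: 11:30-13:00, 14:00-16:15, 16:30-17:45.
Those are the intersection windows.
The first common window of at least 45 minutes is 11:30-13:00, so the earliest start is 11:30.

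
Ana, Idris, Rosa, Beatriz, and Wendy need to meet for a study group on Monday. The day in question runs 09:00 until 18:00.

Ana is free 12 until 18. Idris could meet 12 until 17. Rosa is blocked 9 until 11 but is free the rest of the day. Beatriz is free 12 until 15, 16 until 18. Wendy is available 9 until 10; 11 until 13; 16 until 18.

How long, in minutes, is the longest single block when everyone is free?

Ana free: 12:00-18:00.
Idris free: 12:00-17:00.
Rosa free: 11:00-18:00 (invert busy blocks within the working day).
Beatriz free: 12:00-15:00, 16:00-18:00.
Wendy free: 09:00-10:00, 11:00-13:00, 16:00-18:00.
Ana ∩ Idris: 12:00-17:00.
Ana ∩ Idris ∩ Rosa: 12:00-17:00.
Ana ∩ Idris ∩ Rosa ∩ Beatriz: 12:00-15:00, 16:00-17:00.
Ana ∩ Idris ∩ Rosa ∩ Beatriz ∩ Wendy: 12:00-13:00, 16:00-17:00.
The longest is 12:00-13:00 at 60 minutes.

60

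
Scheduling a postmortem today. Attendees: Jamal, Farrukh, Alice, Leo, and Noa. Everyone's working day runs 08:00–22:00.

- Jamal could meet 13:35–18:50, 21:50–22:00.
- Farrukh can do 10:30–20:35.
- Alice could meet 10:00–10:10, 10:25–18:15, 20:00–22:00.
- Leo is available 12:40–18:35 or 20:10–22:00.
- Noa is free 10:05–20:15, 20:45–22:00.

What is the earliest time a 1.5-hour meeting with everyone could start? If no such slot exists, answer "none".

13:35

Jamal ∩ Farrukh: 13:35-18:50.
Jamal ∩ Farrukh ∩ Alice: 13:35-18:15.
Jamal ∩ Farrukh ∩ Alice ∩ Leo: 13:35-18:15.
Jamal ∩ Farrukh ∩ Alice ∩ Leo ∩ Noa: 13:35-18:15.
So the common availability across everyone is 13:35-18:15.
The first common window of at least 90 minutes is 13:35-18:15, so the earliest start is 13:35.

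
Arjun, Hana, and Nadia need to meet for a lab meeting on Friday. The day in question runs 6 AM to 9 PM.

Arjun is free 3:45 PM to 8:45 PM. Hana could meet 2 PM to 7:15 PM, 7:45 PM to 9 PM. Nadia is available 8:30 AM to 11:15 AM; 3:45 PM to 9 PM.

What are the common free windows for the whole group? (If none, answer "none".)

15:45-19:15, 19:45-20:45

Arjun ∩ Hana: 15:45-19:15, 19:45-20:45.
Arjun ∩ Hana ∩ Nadia: 15:45-19:15, 19:45-20:45.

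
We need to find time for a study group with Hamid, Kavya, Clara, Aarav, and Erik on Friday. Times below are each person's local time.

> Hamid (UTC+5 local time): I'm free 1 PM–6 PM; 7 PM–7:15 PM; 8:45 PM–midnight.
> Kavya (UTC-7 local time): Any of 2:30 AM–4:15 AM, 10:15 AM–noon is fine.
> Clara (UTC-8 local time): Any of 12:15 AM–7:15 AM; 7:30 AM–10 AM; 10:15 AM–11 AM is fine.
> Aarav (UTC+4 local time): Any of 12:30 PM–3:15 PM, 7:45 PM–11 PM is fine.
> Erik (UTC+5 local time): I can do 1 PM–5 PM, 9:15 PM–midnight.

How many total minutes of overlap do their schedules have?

Hamid in UTC: 08:00-13:00, 14:00-14:15, 15:45-19:00 (subtract 5h to convert from UTC+5).
Kavya in UTC: 09:30-11:15, 17:15-19:00 (add 7h to convert from UTC-7).
Clara in UTC: 08:15-15:15, 15:30-18:00, 18:15-19:00 (add 8h to convert from UTC-8).
Aarav in UTC: 08:30-11:15, 15:45-19:00 (subtract 4h to convert from UTC+4).
Erik in UTC: 08:00-12:00, 16:15-19:00 (subtract 5h to convert from UTC+5).
Hamid ∩ Kavya: 09:30-11:15, 17:15-19:00.
Hamid ∩ Kavya ∩ Clara: 09:30-11:15, 17:15-18:00, 18:15-19:00.
Hamid ∩ Kavya ∩ Clara ∩ Aarav: 09:30-11:15, 17:15-18:00, 18:15-19:00.
Hamid ∩ Kavya ∩ Clara ∩ Aarav ∩ Erik: 09:30-11:15, 17:15-18:00, 18:15-19:00.
Summing the common windows: 105 + 45 + 45 = 195 minutes.

195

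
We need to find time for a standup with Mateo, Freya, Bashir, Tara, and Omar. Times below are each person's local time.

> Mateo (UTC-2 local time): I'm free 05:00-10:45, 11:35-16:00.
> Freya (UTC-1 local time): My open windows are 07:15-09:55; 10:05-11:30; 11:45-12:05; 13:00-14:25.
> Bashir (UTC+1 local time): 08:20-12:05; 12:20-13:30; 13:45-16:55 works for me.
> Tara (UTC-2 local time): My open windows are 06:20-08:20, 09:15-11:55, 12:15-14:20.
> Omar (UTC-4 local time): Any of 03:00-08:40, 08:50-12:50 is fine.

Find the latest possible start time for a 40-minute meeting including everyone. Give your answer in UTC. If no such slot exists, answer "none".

Mateo in UTC: 07:00-12:45, 13:35-18:00 (add 2h to convert from UTC-2).
Freya in UTC: 08:15-10:55, 11:05-12:30, 12:45-13:05, 14:00-15:25 (add 1h to convert from UTC-1).
Bashir in UTC: 07:20-11:05, 11:20-12:30, 12:45-15:55 (subtract 1h to convert from UTC+1).
Tara in UTC: 08:20-10:20, 11:15-13:55, 14:15-16:20 (add 2h to convert from UTC-2).
Omar in UTC: 07:00-12:40, 12:50-16:50 (add 4h to convert from UTC-4).
Mateo ∩ Freya: 08:15-10:55, 11:05-12:30, 14:00-15:25.
Mateo ∩ Freya ∩ Bashir: 08:15-10:55, 11:20-12:30, 14:00-15:25.
Mateo ∩ Freya ∩ Bashir ∩ Tara: 08:20-10:20, 11:20-12:30, 14:15-15:25.
Mateo ∩ Freya ∩ Bashir ∩ Tara ∩ Omar: 08:20-10:20, 11:20-12:30, 14:15-15:25.
Those are the intersection windows.
The last common window of at least 40 minutes is 14:15-15:25; a 40-minute meeting can start as late as 14:45 and still end by 15:25.

14:45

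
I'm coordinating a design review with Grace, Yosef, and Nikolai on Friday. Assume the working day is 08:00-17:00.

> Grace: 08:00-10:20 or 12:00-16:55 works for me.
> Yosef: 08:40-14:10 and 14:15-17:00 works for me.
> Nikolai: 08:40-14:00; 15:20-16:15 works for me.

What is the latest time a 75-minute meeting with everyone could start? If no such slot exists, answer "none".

Grace ∩ Yosef: 08:40-10:20, 12:00-14:10, 14:15-16:55.
Grace ∩ Yosef ∩ Nikolai: 08:40-10:20, 12:00-14:00, 15:20-16:15.
So the common availability across everyone is 08:40-10:20, 12:00-14:00, 15:20-16:15.
The last common window of at least 75 minutes is 12:00-14:00; a 75-minute meeting can start as late as 12:45 and still end by 14:00.

12:45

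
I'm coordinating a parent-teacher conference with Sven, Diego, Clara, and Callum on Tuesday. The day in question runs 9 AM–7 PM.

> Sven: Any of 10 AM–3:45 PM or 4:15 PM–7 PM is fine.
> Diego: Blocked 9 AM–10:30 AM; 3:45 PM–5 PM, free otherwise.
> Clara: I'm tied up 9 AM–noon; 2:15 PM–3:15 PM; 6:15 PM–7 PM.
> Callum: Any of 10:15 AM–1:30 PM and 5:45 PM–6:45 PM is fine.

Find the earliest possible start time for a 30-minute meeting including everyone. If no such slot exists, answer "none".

12:00

Sven free: 10:00-15:45, 16:15-19:00.
Diego free: 10:30-15:45, 17:00-19:00 (invert busy blocks within the working day).
Clara free: 12:00-14:15, 15:15-18:15 (invert busy blocks within the working day).
Callum free: 10:15-13:30, 17:45-18:45.
Sven ∩ Diego: 10:30-15:45, 17:00-19:00.
Sven ∩ Diego ∩ Clara: 12:00-14:15, 15:15-15:45, 17:00-18:15.
Sven ∩ Diego ∩ Clara ∩ Callum: 12:00-13:30, 17:45-18:15.
The first common window of at least 30 minutes is 12:00-13:30, so the earliest start is 12:00.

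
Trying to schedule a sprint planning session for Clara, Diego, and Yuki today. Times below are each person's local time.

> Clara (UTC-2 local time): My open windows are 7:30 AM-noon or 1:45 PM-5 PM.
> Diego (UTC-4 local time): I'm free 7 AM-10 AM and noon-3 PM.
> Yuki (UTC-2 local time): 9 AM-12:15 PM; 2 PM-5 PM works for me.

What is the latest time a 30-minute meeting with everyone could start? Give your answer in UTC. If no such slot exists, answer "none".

18:30

Clara in UTC: 09:30-14:00, 15:45-19:00 (add 2h to convert from UTC-2).
Diego in UTC: 11:00-14:00, 16:00-19:00 (add 4h to convert from UTC-4).
Yuki in UTC: 11:00-14:15, 16:00-19:00 (add 2h to convert from UTC-2).
Clara ∩ Diego: 11:00-14:00, 16:00-19:00.
Clara ∩ Diego ∩ Yuki: 11:00-14:00, 16:00-19:00.
The last common window of at least 30 minutes is 16:00-19:00; a 30-minute meeting can start as late as 18:30 and still end by 19:00.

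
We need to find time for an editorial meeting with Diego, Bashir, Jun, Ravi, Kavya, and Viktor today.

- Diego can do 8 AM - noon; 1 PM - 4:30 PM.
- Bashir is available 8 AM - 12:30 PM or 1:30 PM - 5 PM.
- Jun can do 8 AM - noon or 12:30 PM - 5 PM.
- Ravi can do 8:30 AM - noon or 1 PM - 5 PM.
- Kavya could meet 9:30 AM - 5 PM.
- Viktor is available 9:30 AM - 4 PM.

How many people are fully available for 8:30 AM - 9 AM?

Diego, Bashir, Jun, and Ravi can make the full 08:30-09:00 slot — that's 4.

4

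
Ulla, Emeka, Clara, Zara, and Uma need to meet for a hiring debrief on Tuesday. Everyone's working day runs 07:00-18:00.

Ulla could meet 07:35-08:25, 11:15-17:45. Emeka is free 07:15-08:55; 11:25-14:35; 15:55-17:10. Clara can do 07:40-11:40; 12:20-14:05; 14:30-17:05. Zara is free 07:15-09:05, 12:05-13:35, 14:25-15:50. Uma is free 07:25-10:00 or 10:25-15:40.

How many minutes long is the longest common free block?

Ulla ∩ Emeka: 07:35-08:25, 11:25-14:35, 15:55-17:10.
Ulla ∩ Emeka ∩ Clara: 07:40-08:25, 11:25-11:40, 12:20-14:05, 14:30-14:35, 15:55-17:05.
Ulla ∩ Emeka ∩ Clara ∩ Zara: 07:40-08:25, 12:20-13:35, 14:30-14:35.
Ulla ∩ Emeka ∩ Clara ∩ Zara ∩ Uma: 07:40-08:25, 12:20-13:35, 14:30-14:35.
Those are the intersection windows.
The longest is 12:20-13:35 at 75 minutes.

75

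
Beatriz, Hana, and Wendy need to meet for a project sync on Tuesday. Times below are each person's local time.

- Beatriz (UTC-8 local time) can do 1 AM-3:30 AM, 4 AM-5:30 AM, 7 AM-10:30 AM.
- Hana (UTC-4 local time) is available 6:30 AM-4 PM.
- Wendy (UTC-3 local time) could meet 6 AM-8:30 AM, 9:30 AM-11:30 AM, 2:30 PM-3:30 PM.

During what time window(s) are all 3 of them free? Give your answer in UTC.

Beatriz in UTC: 09:00-11:30, 12:00-13:30, 15:00-18:30 (add 8h to convert from UTC-8).
Hana in UTC: 10:30-20:00 (add 4h to convert from UTC-4).
Wendy in UTC: 09:00-11:30, 12:30-14:30, 17:30-18:30 (add 3h to convert from UTC-3).
Beatriz ∩ Hana: 10:30-11:30, 12:00-13:30, 15:00-18:30.
Beatriz ∩ Hana ∩ Wendy: 10:30-11:30, 12:30-13:30, 17:30-18:30.

10:30-11:30, 12:30-13:30, 17:30-18:30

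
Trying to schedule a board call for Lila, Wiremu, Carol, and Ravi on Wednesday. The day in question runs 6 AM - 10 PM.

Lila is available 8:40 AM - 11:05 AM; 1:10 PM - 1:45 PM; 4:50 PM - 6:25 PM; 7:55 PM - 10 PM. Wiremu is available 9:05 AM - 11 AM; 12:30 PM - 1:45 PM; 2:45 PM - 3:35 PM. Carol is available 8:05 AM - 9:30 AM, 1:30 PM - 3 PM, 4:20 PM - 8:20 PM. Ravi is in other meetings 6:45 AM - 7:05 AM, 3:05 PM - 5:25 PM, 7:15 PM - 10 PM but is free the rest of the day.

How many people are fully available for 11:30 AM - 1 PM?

1

Lila free: 08:40-11:05, 13:10-13:45, 16:50-18:25, 19:55-22:00.
Wiremu free: 09:05-11:00, 12:30-13:45, 14:45-15:35.
Carol free: 08:05-09:30, 13:30-15:00, 16:20-20:20.
Ravi free: 06:00-06:45, 07:05-15:05, 17:25-19:15 (invert busy blocks within the working day).
Ravi can make the full 11:30-13:00 slot — that's 1.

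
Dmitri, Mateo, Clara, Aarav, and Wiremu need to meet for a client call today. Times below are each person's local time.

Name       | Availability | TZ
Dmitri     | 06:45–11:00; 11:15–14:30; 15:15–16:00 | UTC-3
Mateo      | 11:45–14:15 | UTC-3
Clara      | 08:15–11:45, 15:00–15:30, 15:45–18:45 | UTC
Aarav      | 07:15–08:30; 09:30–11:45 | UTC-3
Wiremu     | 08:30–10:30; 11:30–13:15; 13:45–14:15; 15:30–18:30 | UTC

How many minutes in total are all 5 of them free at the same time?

0

Dmitri in UTC: 09:45-14:00, 14:15-17:30, 18:15-19:00 (add 3h to convert from UTC-3).
Mateo in UTC: 14:45-17:15 (add 3h to convert from UTC-3).
Clara in UTC: 08:15-11:45, 15:00-15:30, 15:45-18:45.
Aarav in UTC: 10:15-11:30, 12:30-14:45 (add 3h to convert from UTC-3).
Wiremu in UTC: 08:30-10:30, 11:30-13:15, 13:45-14:15, 15:30-18:30.
Dmitri ∩ Mateo: 14:45-17:15.
Dmitri ∩ Mateo ∩ Clara: 15:00-15:30, 15:45-17:15.
Dmitri ∩ Mateo ∩ Clara ∩ Aarav: ∅.
Dmitri ∩ Mateo ∩ Clara ∩ Aarav ∩ Wiremu: ∅.
There is no time when everyone is free.
There is no common window, so the total is 0 minutes.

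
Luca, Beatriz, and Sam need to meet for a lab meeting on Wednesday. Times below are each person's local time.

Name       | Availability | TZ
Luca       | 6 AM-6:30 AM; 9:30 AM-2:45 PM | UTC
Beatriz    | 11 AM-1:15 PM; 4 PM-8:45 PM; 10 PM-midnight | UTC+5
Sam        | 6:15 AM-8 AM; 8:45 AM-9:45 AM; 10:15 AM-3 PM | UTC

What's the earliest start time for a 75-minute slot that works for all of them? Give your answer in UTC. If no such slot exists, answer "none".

11:00

Luca in UTC: 06:00-06:30, 09:30-14:45.
Beatriz in UTC: 06:00-08:15, 11:00-15:45, 17:00-19:00 (subtract 5h to convert from UTC+5).
Sam in UTC: 06:15-08:00, 08:45-09:45, 10:15-15:00.
Luca ∩ Beatriz: 06:00-06:30, 11:00-14:45.
Luca ∩ Beatriz ∩ Sam: 06:15-06:30, 11:00-14:45.
The first common window of at least 75 minutes is 11:00-14:45, so the earliest start is 11:00.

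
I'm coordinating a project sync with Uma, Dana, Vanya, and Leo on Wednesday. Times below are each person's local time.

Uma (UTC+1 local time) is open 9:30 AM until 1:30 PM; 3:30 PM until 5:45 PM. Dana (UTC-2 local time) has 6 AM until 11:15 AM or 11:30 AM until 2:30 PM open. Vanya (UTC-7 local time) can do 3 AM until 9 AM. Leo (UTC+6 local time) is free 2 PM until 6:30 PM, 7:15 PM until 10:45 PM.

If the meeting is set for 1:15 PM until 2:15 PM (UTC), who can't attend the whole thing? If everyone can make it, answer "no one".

Uma in UTC: 08:30-12:30, 14:30-16:45 (subtract 1h to convert from UTC+1).
Dana in UTC: 08:00-13:15, 13:30-16:30 (add 2h to convert from UTC-2).
Vanya in UTC: 10:00-16:00 (add 7h to convert from UTC-7).
Leo in UTC: 08:00-12:30, 13:15-16:45 (subtract 6h to convert from UTC+6).
Uma: not fully free for 13:15-14:15. Dana: not fully free for 13:15-14:15. Vanya: free for 13:15-14:15. Leo: free for 13:15-14:15.

Dana, Uma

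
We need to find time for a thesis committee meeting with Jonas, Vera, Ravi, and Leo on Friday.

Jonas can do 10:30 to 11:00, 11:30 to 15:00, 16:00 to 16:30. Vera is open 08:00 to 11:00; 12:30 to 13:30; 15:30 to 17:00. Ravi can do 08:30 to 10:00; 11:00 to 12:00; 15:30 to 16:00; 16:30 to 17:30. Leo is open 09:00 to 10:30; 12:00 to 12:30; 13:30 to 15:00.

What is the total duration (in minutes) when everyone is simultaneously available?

Jonas ∩ Vera: 10:30-11:00, 12:30-13:30, 16:00-16:30.
Jonas ∩ Vera ∩ Ravi: ∅.
Jonas ∩ Vera ∩ Ravi ∩ Leo: ∅.
There is no time when everyone is free.
There is no common window, so the total is 0 minutes.

0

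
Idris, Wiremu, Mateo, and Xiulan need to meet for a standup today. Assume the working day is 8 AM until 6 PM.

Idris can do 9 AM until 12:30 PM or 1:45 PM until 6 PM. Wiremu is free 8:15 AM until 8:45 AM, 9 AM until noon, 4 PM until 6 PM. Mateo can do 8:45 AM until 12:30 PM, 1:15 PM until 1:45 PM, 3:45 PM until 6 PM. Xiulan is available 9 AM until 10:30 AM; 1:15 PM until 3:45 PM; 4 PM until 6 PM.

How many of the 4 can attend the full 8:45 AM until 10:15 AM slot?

Mateo can make the full 08:45-10:15 slot — that's 1.

1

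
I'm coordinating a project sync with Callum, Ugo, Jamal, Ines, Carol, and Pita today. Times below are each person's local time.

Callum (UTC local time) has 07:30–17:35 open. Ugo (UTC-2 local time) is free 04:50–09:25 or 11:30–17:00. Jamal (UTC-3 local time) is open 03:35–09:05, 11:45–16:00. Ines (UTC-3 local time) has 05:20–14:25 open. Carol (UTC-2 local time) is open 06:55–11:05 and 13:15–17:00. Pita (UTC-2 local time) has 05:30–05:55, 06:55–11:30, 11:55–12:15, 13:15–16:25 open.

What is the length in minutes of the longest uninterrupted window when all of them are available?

Callum in UTC: 07:30-17:35.
Ugo in UTC: 06:50-11:25, 13:30-19:00 (add 2h to convert from UTC-2).
Jamal in UTC: 06:35-12:05, 14:45-19:00 (add 3h to convert from UTC-3).
Ines in UTC: 08:20-17:25 (add 3h to convert from UTC-3).
Carol in UTC: 08:55-13:05, 15:15-19:00 (add 2h to convert from UTC-2).
Pita in UTC: 07:30-07:55, 08:55-13:30, 13:55-14:15, 15:15-18:25 (add 2h to convert from UTC-2).
Callum ∩ Ugo: 07:30-11:25, 13:30-17:35.
Callum ∩ Ugo ∩ Jamal: 07:30-11:25, 14:45-17:35.
Callum ∩ Ugo ∩ Jamal ∩ Ines: 08:20-11:25, 14:45-17:25.
Callum ∩ Ugo ∩ Jamal ∩ Ines ∩ Carol: 08:55-11:25, 15:15-17:25.
Callum ∩ Ugo ∩ Jamal ∩ Ines ∩ Carol ∩ Pita: 08:55-11:25, 15:15-17:25.
The longest is 08:55-11:25 at 150 minutes.

150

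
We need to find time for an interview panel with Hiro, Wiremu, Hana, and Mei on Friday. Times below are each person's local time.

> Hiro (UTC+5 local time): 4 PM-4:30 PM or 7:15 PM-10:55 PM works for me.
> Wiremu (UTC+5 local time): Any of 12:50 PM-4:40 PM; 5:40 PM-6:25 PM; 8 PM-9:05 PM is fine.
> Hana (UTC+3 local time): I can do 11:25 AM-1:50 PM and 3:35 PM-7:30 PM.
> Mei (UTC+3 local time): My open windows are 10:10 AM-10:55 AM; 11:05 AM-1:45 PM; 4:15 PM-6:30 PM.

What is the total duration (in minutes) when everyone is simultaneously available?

Hiro in UTC: 11:00-11:30, 14:15-17:55 (subtract 5h to convert from UTC+5).
Wiremu in UTC: 07:50-11:40, 12:40-13:25, 15:00-16:05 (subtract 5h to convert from UTC+5).
Hana in UTC: 08:25-10:50, 12:35-16:30 (subtract 3h to convert from UTC+3).
Mei in UTC: 07:10-07:55, 08:05-10:45, 13:15-15:30 (subtract 3h to convert from UTC+3).
Hiro ∩ Wiremu: 11:00-11:30, 15:00-16:05.
Hiro ∩ Wiremu ∩ Hana: 15:00-16:05.
Hiro ∩ Wiremu ∩ Hana ∩ Mei: 15:00-15:30.
Those are the intersection windows.
That's a single block of 30 minutes.

30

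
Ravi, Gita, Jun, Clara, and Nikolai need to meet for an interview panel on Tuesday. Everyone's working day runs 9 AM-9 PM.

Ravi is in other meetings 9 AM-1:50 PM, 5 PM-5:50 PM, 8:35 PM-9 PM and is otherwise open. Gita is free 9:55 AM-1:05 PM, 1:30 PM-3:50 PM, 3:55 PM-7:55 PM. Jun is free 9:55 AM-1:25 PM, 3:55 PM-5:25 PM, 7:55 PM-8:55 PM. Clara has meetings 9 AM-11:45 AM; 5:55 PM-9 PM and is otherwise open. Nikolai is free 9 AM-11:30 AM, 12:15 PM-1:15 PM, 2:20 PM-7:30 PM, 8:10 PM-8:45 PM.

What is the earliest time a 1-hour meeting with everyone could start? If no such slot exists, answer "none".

15:55

Ravi free: 13:50-17:00, 17:50-20:35 (invert busy blocks within the working day).
Gita free: 09:55-13:05, 13:30-15:50, 15:55-19:55.
Jun free: 09:55-13:25, 15:55-17:25, 19:55-20:55.
Clara free: 11:45-17:55 (invert busy blocks within the working day).
Nikolai free: 09:00-11:30, 12:15-13:15, 14:20-19:30, 20:10-20:45.
Ravi ∩ Gita: 13:50-15:50, 15:55-17:00, 17:50-19:55.
Ravi ∩ Gita ∩ Jun: 15:55-17:00.
Ravi ∩ Gita ∩ Jun ∩ Clara: 15:55-17:00.
Ravi ∩ Gita ∩ Jun ∩ Clara ∩ Nikolai: 15:55-17:00.
So the common availability across everyone is 15:55-17:00.
The first common window of at least 60 minutes is 15:55-17:00, so the earliest start is 15:55.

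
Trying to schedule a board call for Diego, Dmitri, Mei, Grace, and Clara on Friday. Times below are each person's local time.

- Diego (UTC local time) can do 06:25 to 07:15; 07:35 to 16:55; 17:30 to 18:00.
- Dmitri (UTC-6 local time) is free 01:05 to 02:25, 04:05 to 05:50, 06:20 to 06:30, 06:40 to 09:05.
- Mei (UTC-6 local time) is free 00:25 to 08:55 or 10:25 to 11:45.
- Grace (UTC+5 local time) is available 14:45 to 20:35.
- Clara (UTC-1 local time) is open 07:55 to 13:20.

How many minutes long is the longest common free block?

Diego in UTC: 06:25-07:15, 07:35-16:55, 17:30-18:00.
Dmitri in UTC: 07:05-08:25, 10:05-11:50, 12:20-12:30, 12:40-15:05 (add 6h to convert from UTC-6).
Mei in UTC: 06:25-14:55, 16:25-17:45 (add 6h to convert from UTC-6).
Grace in UTC: 09:45-15:35 (subtract 5h to convert from UTC+5).
Clara in UTC: 08:55-14:20 (add 1h to convert from UTC-1).
Diego ∩ Dmitri: 07:05-07:15, 07:35-08:25, 10:05-11:50, 12:20-12:30, 12:40-15:05.
Diego ∩ Dmitri ∩ Mei: 07:05-07:15, 07:35-08:25, 10:05-11:50, 12:20-12:30, 12:40-14:55.
Diego ∩ Dmitri ∩ Mei ∩ Grace: 10:05-11:50, 12:20-12:30, 12:40-14:55.
Diego ∩ Dmitri ∩ Mei ∩ Grace ∩ Clara: 10:05-11:50, 12:20-12:30, 12:40-14:20.
The longest is 10:05-11:50 at 105 minutes.

105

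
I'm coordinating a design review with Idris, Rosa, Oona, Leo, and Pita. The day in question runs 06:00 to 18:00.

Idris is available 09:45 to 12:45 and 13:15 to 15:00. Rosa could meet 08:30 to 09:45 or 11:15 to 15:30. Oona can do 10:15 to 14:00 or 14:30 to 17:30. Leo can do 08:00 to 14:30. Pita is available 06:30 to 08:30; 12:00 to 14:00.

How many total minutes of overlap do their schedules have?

90

Idris ∩ Rosa: 11:15-12:45, 13:15-15:00.
Idris ∩ Rosa ∩ Oona: 11:15-12:45, 13:15-14:00, 14:30-15:00.
Idris ∩ Rosa ∩ Oona ∩ Leo: 11:15-12:45, 13:15-14:00.
Idris ∩ Rosa ∩ Oona ∩ Leo ∩ Pita: 12:00-12:45, 13:15-14:00.
Summing the common windows: 45 + 45 = 90 minutes.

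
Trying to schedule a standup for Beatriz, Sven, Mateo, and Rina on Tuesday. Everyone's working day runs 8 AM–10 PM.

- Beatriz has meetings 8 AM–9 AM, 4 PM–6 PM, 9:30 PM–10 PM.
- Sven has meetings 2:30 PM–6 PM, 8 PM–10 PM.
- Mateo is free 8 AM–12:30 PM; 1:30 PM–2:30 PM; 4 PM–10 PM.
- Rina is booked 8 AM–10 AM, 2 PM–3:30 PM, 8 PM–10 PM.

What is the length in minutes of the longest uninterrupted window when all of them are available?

Beatriz free: 09:00-16:00, 18:00-21:30 (invert busy blocks within the working day).
Sven free: 08:00-14:30, 18:00-20:00 (invert busy blocks within the working day).
Mateo free: 08:00-12:30, 13:30-14:30, 16:00-22:00.
Rina free: 10:00-14:00, 15:30-20:00 (invert busy blocks within the working day).
Beatriz ∩ Sven: 09:00-14:30, 18:00-20:00.
Beatriz ∩ Sven ∩ Mateo: 09:00-12:30, 13:30-14:30, 18:00-20:00.
Beatriz ∩ Sven ∩ Mateo ∩ Rina: 10:00-12:30, 13:30-14:00, 18:00-20:00.
The longest is 10:00-12:30 at 150 minutes.

150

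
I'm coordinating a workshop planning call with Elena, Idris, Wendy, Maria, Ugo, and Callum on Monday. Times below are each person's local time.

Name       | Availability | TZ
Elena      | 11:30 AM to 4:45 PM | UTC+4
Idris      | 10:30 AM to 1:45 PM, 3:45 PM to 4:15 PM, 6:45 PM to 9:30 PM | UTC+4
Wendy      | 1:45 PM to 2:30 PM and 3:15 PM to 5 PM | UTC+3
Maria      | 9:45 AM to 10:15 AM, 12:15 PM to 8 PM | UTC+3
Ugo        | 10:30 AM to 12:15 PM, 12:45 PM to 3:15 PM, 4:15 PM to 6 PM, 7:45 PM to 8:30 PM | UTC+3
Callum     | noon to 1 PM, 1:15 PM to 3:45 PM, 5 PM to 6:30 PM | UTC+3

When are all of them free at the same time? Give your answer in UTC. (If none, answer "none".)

Elena in UTC: 07:30-12:45 (subtract 4h to convert from UTC+4).
Idris in UTC: 06:30-09:45, 11:45-12:15, 14:45-17:30 (subtract 4h to convert from UTC+4).
Wendy in UTC: 10:45-11:30, 12:15-14:00 (subtract 3h to convert from UTC+3).
Maria in UTC: 06:45-07:15, 09:15-17:00 (subtract 3h to convert from UTC+3).
Ugo in UTC: 07:30-09:15, 09:45-12:15, 13:15-15:00, 16:45-17:30 (subtract 3h to convert from UTC+3).
Callum in UTC: 09:00-10:00, 10:15-12:45, 14:00-15:30 (subtract 3h to convert from UTC+3).
Elena ∩ Idris: 07:30-09:45, 11:45-12:15.
Elena ∩ Idris ∩ Wendy: ∅.
Elena ∩ Idris ∩ Wendy ∩ Maria: ∅.
Elena ∩ Idris ∩ Wendy ∩ Maria ∩ Ugo: ∅.
Elena ∩ Idris ∩ Wendy ∩ Maria ∩ Ugo ∩ Callum: ∅.
There is no time when everyone is free.

none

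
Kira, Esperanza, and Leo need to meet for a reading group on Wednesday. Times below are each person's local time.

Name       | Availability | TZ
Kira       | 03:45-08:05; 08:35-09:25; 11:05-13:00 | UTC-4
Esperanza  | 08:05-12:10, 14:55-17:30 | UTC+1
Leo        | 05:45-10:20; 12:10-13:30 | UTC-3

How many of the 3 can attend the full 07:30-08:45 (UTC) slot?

1

Kira in UTC: 07:45-12:05, 12:35-13:25, 15:05-17:00 (add 4h to convert from UTC-4).
Esperanza in UTC: 07:05-11:10, 13:55-16:30 (subtract 1h to convert from UTC+1).
Leo in UTC: 08:45-13:20, 15:10-16:30 (add 3h to convert from UTC-3).
Esperanza can make the full 07:30-08:45 slot — that's 1.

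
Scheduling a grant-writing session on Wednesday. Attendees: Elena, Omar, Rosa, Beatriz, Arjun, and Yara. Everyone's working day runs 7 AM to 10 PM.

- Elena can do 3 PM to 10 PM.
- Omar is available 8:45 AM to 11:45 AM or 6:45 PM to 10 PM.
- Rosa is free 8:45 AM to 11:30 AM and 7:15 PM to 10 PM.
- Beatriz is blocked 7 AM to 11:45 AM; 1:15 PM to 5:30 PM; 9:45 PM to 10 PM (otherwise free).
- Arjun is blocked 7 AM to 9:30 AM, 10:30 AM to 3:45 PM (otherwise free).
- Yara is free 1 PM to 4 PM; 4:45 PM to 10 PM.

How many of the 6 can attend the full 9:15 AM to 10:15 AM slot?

2

Elena free: 15:00-22:00.
Omar free: 08:45-11:45, 18:45-22:00.
Rosa free: 08:45-11:30, 19:15-22:00.
Beatriz free: 11:45-13:15, 17:30-21:45 (invert busy blocks within the working day).
Arjun free: 09:30-10:30, 15:45-22:00 (invert busy blocks within the working day).
Yara free: 13:00-16:00, 16:45-22:00.
Omar and Rosa can make the full 09:15-10:15 slot — that's 2.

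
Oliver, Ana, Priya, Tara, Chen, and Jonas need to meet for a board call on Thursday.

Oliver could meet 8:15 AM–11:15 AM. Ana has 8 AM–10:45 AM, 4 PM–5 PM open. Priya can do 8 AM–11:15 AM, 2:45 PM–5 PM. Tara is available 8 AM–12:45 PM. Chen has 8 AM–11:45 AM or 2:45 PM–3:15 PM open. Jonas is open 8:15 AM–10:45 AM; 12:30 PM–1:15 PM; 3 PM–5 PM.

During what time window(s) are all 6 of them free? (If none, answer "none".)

08:15-10:45

Oliver ∩ Ana: 08:15-10:45.
Oliver ∩ Ana ∩ Priya: 08:15-10:45.
Oliver ∩ Ana ∩ Priya ∩ Tara: 08:15-10:45.
Oliver ∩ Ana ∩ Priya ∩ Tara ∩ Chen: 08:15-10:45.
Oliver ∩ Ana ∩ Priya ∩ Tara ∩ Chen ∩ Jonas: 08:15-10:45.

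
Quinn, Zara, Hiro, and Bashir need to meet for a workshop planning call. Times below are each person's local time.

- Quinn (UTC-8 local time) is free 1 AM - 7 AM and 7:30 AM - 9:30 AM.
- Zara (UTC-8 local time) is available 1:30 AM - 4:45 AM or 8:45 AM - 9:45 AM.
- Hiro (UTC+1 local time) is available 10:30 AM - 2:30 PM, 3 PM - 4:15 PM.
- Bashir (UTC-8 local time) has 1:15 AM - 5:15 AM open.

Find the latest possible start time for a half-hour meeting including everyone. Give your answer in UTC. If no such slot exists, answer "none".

Quinn in UTC: 09:00-15:00, 15:30-17:30 (add 8h to convert from UTC-8).
Zara in UTC: 09:30-12:45, 16:45-17:45 (add 8h to convert from UTC-8).
Hiro in UTC: 09:30-13:30, 14:00-15:15 (subtract 1h to convert from UTC+1).
Bashir in UTC: 09:15-13:15 (add 8h to convert from UTC-8).
Quinn ∩ Zara: 09:30-12:45, 16:45-17:30.
Quinn ∩ Zara ∩ Hiro: 09:30-12:45.
Quinn ∩ Zara ∩ Hiro ∩ Bashir: 09:30-12:45.
The last common window of at least 30 minutes is 09:30-12:45; a 30-minute meeting can start as late as 12:15 and still end by 12:45.

12:15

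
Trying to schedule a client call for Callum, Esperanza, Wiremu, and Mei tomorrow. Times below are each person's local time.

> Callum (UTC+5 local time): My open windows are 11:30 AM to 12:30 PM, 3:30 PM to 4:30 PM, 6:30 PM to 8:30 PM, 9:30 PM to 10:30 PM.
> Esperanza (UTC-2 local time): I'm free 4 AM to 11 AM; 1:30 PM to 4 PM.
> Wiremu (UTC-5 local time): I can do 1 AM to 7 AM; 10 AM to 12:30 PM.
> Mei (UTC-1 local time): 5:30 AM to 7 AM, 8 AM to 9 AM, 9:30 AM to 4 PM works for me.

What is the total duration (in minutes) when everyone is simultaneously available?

150

Callum in UTC: 06:30-07:30, 10:30-11:30, 13:30-15:30, 16:30-17:30 (subtract 5h to convert from UTC+5).
Esperanza in UTC: 06:00-13:00, 15:30-18:00 (add 2h to convert from UTC-2).
Wiremu in UTC: 06:00-12:00, 15:00-17:30 (add 5h to convert from UTC-5).
Mei in UTC: 06:30-08:00, 09:00-10:00, 10:30-17:00 (add 1h to convert from UTC-1).
Callum ∩ Esperanza: 06:30-07:30, 10:30-11:30, 16:30-17:30.
Callum ∩ Esperanza ∩ Wiremu: 06:30-07:30, 10:30-11:30, 16:30-17:30.
Callum ∩ Esperanza ∩ Wiremu ∩ Mei: 06:30-07:30, 10:30-11:30, 16:30-17:00.
Those are the intersection windows.
Summing the common windows: 60 + 60 + 30 = 150 minutes.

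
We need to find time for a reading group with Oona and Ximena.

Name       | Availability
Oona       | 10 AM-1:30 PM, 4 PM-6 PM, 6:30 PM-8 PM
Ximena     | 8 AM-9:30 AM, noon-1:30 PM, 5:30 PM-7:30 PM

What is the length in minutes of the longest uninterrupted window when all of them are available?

90

Oona ∩ Ximena: 12:00-13:30, 17:30-18:00, 18:30-19:30.
Those are the intersection windows.
The longest is 12:00-13:30 at 90 minutes.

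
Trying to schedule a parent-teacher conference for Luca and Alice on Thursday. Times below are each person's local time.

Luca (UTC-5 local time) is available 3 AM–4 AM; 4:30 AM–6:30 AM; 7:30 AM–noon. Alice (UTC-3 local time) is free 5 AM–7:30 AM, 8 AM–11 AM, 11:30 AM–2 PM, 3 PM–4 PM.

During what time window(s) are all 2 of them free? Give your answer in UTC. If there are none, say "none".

08:00-09:00, 09:30-10:30, 11:00-11:30, 12:30-14:00, 14:30-17:00

Luca in UTC: 08:00-09:00, 09:30-11:30, 12:30-17:00 (add 5h to convert from UTC-5).
Alice in UTC: 08:00-10:30, 11:00-14:00, 14:30-17:00, 18:00-19:00 (add 3h to convert from UTC-3).
Luca ∩ Alice: 08:00-09:00, 09:30-10:30, 11:00-11:30, 12:30-14:00, 14:30-17:00.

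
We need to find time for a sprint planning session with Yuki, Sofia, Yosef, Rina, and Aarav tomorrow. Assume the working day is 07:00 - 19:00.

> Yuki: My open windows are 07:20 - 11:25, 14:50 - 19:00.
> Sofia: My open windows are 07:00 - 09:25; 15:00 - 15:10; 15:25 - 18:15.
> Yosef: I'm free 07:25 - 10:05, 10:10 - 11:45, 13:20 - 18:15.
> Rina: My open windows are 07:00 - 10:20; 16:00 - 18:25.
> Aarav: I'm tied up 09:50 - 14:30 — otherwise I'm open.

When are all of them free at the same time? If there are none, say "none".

Yuki free: 07:20-11:25, 14:50-19:00.
Sofia free: 07:00-09:25, 15:00-15:10, 15:25-18:15.
Yosef free: 07:25-10:05, 10:10-11:45, 13:20-18:15.
Rina free: 07:00-10:20, 16:00-18:25.
Aarav free: 07:00-09:50, 14:30-19:00 (invert busy blocks within the working day).
Yuki ∩ Sofia: 07:20-09:25, 15:00-15:10, 15:25-18:15.
Yuki ∩ Sofia ∩ Yosef: 07:25-09:25, 15:00-15:10, 15:25-18:15.
Yuki ∩ Sofia ∩ Yosef ∩ Rina: 07:25-09:25, 16:00-18:15.
Yuki ∩ Sofia ∩ Yosef ∩ Rina ∩ Aarav: 07:25-09:25, 16:00-18:15.
So the common availability across everyone is 07:25-09:25, 16:00-18:15.

07:25-09:25, 16:00-18:15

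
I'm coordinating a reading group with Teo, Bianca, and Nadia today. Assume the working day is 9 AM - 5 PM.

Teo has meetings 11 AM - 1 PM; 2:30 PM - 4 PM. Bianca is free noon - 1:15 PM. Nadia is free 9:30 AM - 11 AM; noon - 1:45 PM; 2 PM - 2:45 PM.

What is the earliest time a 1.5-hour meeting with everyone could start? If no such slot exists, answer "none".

none

Teo free: 09:00-11:00, 13:00-14:30, 16:00-17:00 (invert busy blocks within the working day).
Bianca free: 12:00-13:15.
Nadia free: 09:30-11:00, 12:00-13:45, 14:00-14:45.
Teo ∩ Bianca: 13:00-13:15.
Teo ∩ Bianca ∩ Nadia: 13:00-13:15.
No common window is at least 90 minutes long.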